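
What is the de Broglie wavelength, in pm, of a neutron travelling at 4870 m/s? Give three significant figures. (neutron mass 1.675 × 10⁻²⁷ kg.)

p = mv = 1.675 × 10⁻²⁷ × 4870 = 8.157 × 10⁻²⁴ kg·m/s.
λ = h/p = 6.626 × 10⁻³⁴ / 8.157 × 10⁻²⁴ = 8.12 × 10⁻¹¹ m = 81.2 pm.

λ = 81.2 pm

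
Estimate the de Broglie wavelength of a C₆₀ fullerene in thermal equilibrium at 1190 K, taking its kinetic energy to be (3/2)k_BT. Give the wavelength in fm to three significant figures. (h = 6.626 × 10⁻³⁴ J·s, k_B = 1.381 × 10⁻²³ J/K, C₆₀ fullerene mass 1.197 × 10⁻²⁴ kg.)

λ = 2730 fm

KE = (3/2)k_BT = 1.5 × 1.381 × 10⁻²³ × 1190 = 2.465 × 10⁻²⁰ J.
p = √(2mKE) = √(2 × 1.197 × 10⁻²⁴ × 2.465 × 10⁻²⁰) = 2.429 × 10⁻²² kg·m/s.
λ = h/p = 2.73 × 10⁻¹² m = 2730 fm.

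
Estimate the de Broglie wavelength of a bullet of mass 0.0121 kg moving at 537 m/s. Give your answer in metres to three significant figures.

λ = 1.02 × 10⁻³⁴ m

p = mv = 0.0121 × 537 = 6.498 kg·m/s.
λ = h/p = 6.626 × 10⁻³⁴ / 6.498 = 1.02 × 10⁻³⁴ m.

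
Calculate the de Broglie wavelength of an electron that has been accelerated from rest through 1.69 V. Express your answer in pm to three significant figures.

λ = 943 pm

KE = eV = 1.602 × 10⁻¹⁹ × 1.690 = 2.707 × 10⁻¹⁹ J.
p = √(2mKE) = √(2 × 9.109 × 10⁻³¹ × 2.707 × 10⁻¹⁹) = 7.023 × 10⁻²⁵ kg·m/s.
λ = h/p = 6.626 × 10⁻³⁴ / 7.023 × 10⁻²⁵ = 9.43 × 10⁻¹⁰ m = 943 pm.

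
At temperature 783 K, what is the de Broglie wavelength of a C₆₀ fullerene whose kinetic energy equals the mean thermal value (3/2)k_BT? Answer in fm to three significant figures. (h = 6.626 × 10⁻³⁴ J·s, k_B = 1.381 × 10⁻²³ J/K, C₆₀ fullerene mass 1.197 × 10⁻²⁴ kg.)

KE = (3/2)k_BT = 1.5 × 1.381 × 10⁻²³ × 783 = 1.622 × 10⁻²⁰ J.
p = √(2mKE) = √(2 × 1.197 × 10⁻²⁴ × 1.622 × 10⁻²⁰) = 1.971 × 10⁻²² kg·m/s.
λ = h/p = 3.36 × 10⁻¹² m = 3360 fm.

λ = 3360 fm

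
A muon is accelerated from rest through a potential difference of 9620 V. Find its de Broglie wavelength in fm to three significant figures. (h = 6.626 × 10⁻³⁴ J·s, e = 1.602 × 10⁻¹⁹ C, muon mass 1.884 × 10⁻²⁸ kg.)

λ = 870 fm

KE = eV = 1.602 × 10⁻¹⁹ × 9620 = 1.541 × 10⁻¹⁵ J.
p = √(2mKE) = √(2 × 1.884 × 10⁻²⁸ × 1.541 × 10⁻¹⁵) = 7.620 × 10⁻²² kg·m/s.
λ = h/p = 6.626 × 10⁻³⁴ / 7.620 × 10⁻²² = 8.70 × 10⁻¹³ m = 870 fm.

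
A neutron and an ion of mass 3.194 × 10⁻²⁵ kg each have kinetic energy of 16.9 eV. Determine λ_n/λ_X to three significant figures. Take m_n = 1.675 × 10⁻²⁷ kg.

λ_n/λ_X = 13.8

At fixed KE, p = √(2mKE) so λ = h/p ∝ 1/√m.
λ_n/λ_X = √(m_X/m_n) = √(3.194 × 10⁻²⁵/1.675 × 10⁻²⁷) = √(190.7) = 13.8.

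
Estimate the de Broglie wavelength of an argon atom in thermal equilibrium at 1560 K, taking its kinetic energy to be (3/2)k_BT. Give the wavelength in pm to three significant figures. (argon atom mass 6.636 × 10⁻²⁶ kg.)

λ = 10.1 pm

KE = (3/2)k_BT = 1.5 × 1.381 × 10⁻²³ × 1560 = 3.232 × 10⁻²⁰ J.
p = √(2mKE) = √(2 × 6.636 × 10⁻²⁶ × 3.232 × 10⁻²⁰) = 6.549 × 10⁻²³ kg·m/s.
λ = h/p = 1.01 × 10⁻¹¹ m = 10.1 pm.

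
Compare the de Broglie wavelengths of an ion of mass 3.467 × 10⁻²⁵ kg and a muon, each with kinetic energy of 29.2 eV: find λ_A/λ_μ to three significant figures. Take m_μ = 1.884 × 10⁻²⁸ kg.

λ_A/λ_μ = 0.0233

At fixed KE, p = √(2mKE) so λ = h/p ∝ 1/√m.
λ_A/λ_μ = √(m_μ/m_A) = √(1.884 × 10⁻²⁸/3.467 × 10⁻²⁵) = √(5.434 × 10⁻⁴) = 0.0233.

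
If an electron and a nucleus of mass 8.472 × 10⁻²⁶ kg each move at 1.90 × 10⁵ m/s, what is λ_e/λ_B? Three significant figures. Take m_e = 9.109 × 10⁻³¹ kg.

λ_e/λ_B = 9.30 × 10⁴

At fixed v, p = mv so λ = h/(mv) ∝ 1/m.
λ_e/λ_B = m_B/m_e = 8.472 × 10⁻²⁶/9.109 × 10⁻³¹ = 9.30 × 10⁴.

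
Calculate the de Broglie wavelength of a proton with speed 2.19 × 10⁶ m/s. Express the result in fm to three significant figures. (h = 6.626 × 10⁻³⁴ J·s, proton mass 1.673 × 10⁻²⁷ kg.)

λ = 181 fm

p = mv = 1.673 × 10⁻²⁷ × 2.19 × 10⁶ = 3.664 × 10⁻²¹ kg·m/s.
λ = h/p = 6.626 × 10⁻³⁴ / 3.664 × 10⁻²¹ = 1.81 × 10⁻¹³ m = 181 fm.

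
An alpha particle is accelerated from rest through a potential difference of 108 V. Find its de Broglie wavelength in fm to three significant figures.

λ = 977 fm

KE = 2eV = 2 × 1.602 × 10⁻¹⁹ × 108.0 = 3.460 × 10⁻¹⁷ J.
p = √(2mKE) = √(2 × 6.645 × 10⁻²⁷ × 3.460 × 10⁻¹⁷) = 6.781 × 10⁻²² kg·m/s.
λ = h/p = 6.626 × 10⁻³⁴ / 6.781 × 10⁻²² = 9.77 × 10⁻¹³ m = 977 fm.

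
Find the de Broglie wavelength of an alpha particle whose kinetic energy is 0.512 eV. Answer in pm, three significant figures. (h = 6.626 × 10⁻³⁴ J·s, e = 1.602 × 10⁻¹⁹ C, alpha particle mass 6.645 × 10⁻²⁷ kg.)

λ = 20.1 pm

KE = 0.512 eV = 8.202 × 10⁻²⁰ J.
p = √(2mKE) = √(2 × 6.645 × 10⁻²⁷ × 8.202 × 10⁻²⁰) = 3.302 × 10⁻²³ kg·m/s.
λ = h/p = 6.626 × 10⁻³⁴ / 3.302 × 10⁻²³ = 2.01 × 10⁻¹¹ m = 20.1 pm.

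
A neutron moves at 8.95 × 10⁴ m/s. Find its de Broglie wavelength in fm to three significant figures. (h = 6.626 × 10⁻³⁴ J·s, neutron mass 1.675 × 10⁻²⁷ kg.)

p = mv = 1.675 × 10⁻²⁷ × 8.95 × 10⁴ = 1.499 × 10⁻²² kg·m/s.
λ = h/p = 6.626 × 10⁻³⁴ / 1.499 × 10⁻²² = 4.42 × 10⁻¹² m = 4420 fm.

λ = 4420 fm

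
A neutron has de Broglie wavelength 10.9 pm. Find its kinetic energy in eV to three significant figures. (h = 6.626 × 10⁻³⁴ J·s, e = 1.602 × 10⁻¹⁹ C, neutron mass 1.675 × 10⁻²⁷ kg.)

KE = 6.89 eV

p = h/λ = 6.626 × 10⁻³⁴ / 1.090 × 10⁻¹¹ = 6.079 × 10⁻²³ kg·m/s.
KE = p²/(2m) = (6.079 × 10⁻²³)² / (2 × 1.675 × 10⁻²⁷) = 1.103 × 10⁻¹⁸ J = 6.89 eV.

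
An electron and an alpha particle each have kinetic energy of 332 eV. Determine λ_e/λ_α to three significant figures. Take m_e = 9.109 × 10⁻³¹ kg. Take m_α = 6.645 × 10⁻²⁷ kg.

λ_e/λ_α = 85.4

At fixed KE, p = √(2mKE) so λ = h/p ∝ 1/√m.
λ_e/λ_α = √(m_α/m_e) = √(6.645 × 10⁻²⁷/9.109 × 10⁻³¹) = √(7295) = 85.4.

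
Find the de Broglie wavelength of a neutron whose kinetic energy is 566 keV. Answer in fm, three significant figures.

λ = 38.0 fm

KE = 566 keV = 9.067 × 10⁻¹⁴ J.
p = √(2mKE) = √(2 × 1.675 × 10⁻²⁷ × 9.067 × 10⁻¹⁴) = 1.743 × 10⁻²⁰ kg·m/s.
λ = h/p = 6.626 × 10⁻³⁴ / 1.743 × 10⁻²⁰ = 3.80 × 10⁻¹⁴ m = 38.0 fm.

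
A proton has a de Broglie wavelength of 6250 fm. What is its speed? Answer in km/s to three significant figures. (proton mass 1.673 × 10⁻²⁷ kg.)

v = 63.4 km/s

p = h/λ = 6.626 × 10⁻³⁴ / 6.250 × 10⁻¹² = 1.060 × 10⁻²² kg·m/s.
v = p/m = 1.060 × 10⁻²² / 1.673 × 10⁻²⁷ = 6.34 × 10⁴ m/s = 63.4 km/s.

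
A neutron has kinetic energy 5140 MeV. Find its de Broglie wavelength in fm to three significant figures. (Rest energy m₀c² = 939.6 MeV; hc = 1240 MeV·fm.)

λ = 0.206 fm

Total energy E = KE + m₀c² = 5140 + 939.6 = 6079.6 MeV.
(pc)² = E² − (m₀c²)² = (6079.6)² − (939.6)² = 3.608 × 10⁷ MeV², so pc = 6007 MeV.
λ = hc/(pc) = 1240 MeV·fm / 6007 MeV = 0.206 fm.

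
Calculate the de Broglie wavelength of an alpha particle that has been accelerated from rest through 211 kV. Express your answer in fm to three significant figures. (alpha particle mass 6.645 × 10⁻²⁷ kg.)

KE = 2eV = 2 × 1.602 × 10⁻¹⁹ × 2.110 × 10⁵ = 6.760 × 10⁻¹⁴ J.
p = √(2mKE) = √(2 × 6.645 × 10⁻²⁷ × 6.760 × 10⁻¹⁴) = 2.997 × 10⁻²⁰ kg·m/s.
λ = h/p = 6.626 × 10⁻³⁴ / 2.997 × 10⁻²⁰ = 2.21 × 10⁻¹⁴ m = 22.1 fm.

λ = 22.1 fm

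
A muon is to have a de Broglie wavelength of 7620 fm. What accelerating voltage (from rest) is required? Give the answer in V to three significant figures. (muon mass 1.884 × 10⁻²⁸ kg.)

V = 125 V

p = h/λ = 6.626 × 10⁻³⁴ / 7.620 × 10⁻¹² = 8.696 × 10⁻²³ kg·m/s.
KE = p²/(2m) = 2.007 × 10⁻¹⁷ J.
V = KE/e = 2.007 × 10⁻¹⁷ / (1.602 × 10⁻¹⁹) = 125 V.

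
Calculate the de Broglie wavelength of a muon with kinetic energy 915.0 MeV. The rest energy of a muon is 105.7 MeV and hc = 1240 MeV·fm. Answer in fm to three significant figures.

λ = 1.22 fm

Total energy E = KE + m₀c² = 915.0 + 105.7 = 1020.7 MeV.
(pc)² = E² − (m₀c²)² = (1020.7)² − (105.7)² = 1.031 × 10⁶ MeV², so pc = 1015 MeV.
λ = hc/(pc) = 1240 MeV·fm / 1015 MeV = 1.22 fm.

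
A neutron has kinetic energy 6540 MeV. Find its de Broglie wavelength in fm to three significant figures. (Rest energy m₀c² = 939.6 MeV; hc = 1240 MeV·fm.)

λ = 0.167 fm

Total energy E = KE + m₀c² = 6540 + 939.6 = 7479.6 MeV.
(pc)² = E² − (m₀c²)² = (7479.6)² − (939.6)² = 5.506 × 10⁷ MeV², so pc = 7420 MeV.
λ = hc/(pc) = 1240 MeV·fm / 7420 MeV = 0.167 fm.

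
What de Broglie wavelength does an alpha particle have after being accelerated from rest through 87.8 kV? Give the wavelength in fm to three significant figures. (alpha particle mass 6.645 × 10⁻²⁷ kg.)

λ = 34.3 fm

KE = 2eV = 2 × 1.602 × 10⁻¹⁹ × 8.780 × 10⁴ = 2.813 × 10⁻¹⁴ J.
p = √(2mKE) = √(2 × 6.645 × 10⁻²⁷ × 2.813 × 10⁻¹⁴) = 1.934 × 10⁻²⁰ kg·m/s.
λ = h/p = 6.626 × 10⁻³⁴ / 1.934 × 10⁻²⁰ = 3.43 × 10⁻¹⁴ m = 34.3 fm.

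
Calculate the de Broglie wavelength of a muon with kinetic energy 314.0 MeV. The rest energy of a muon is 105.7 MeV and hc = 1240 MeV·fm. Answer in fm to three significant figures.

Total energy E = KE + m₀c² = 314.0 + 105.7 = 419.7 MeV.
(pc)² = E² − (m₀c²)² = (419.7)² − (105.7)² = 1.650 × 10⁵ MeV², so pc = 406.2 MeV.
λ = hc/(pc) = 1240 MeV·fm / 406.2 MeV = 3.05 fm.

λ = 3.05 fm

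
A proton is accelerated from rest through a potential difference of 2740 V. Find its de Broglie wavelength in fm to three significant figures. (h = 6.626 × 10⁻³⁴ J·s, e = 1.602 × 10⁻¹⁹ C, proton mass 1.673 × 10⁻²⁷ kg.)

λ = 547 fm

KE = eV = 1.602 × 10⁻¹⁹ × 2740 = 4.389 × 10⁻¹⁶ J.
p = √(2mKE) = √(2 × 1.673 × 10⁻²⁷ × 4.389 × 10⁻¹⁶) = 1.212 × 10⁻²¹ kg·m/s.
λ = h/p = 6.626 × 10⁻³⁴ / 1.212 × 10⁻²¹ = 5.47 × 10⁻¹³ m = 547 fm.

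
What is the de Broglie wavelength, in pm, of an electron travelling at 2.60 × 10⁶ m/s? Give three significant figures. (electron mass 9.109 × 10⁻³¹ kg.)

p = mv = 9.109 × 10⁻³¹ × 2.60 × 10⁶ = 2.368 × 10⁻²⁴ kg·m/s.
λ = h/p = 6.626 × 10⁻³⁴ / 2.368 × 10⁻²⁴ = 2.80 × 10⁻¹⁰ m = 280 pm.

λ = 280 pm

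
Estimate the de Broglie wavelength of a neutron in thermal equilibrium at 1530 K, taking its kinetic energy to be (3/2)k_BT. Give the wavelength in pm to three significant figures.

λ = 64.3 pm

KE = (3/2)k_BT = 1.5 × 1.381 × 10⁻²³ × 1530 = 3.169 × 10⁻²⁰ J.
p = √(2mKE) = √(2 × 1.675 × 10⁻²⁷ × 3.169 × 10⁻²⁰) = 1.030 × 10⁻²³ kg·m/s.
λ = h/p = 6.43 × 10⁻¹¹ m = 64.3 pm.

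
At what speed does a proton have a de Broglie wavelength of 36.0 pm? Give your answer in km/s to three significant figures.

p = h/λ = 6.626 × 10⁻³⁴ / 3.600 × 10⁻¹¹ = 1.841 × 10⁻²³ kg·m/s.
v = p/m = 1.841 × 10⁻²³ / 1.673 × 10⁻²⁷ = 1.10 × 10⁴ m/s = 11.0 km/s.

v = 11.0 km/s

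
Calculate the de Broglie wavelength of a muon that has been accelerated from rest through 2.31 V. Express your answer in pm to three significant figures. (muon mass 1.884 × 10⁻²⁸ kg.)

λ = 56.1 pm

KE = eV = 1.602 × 10⁻¹⁹ × 2.310 = 3.701 × 10⁻¹⁹ J.
p = √(2mKE) = √(2 × 1.884 × 10⁻²⁸ × 3.701 × 10⁻¹⁹) = 1.181 × 10⁻²³ kg·m/s.
λ = h/p = 6.626 × 10⁻³⁴ / 1.181 × 10⁻²³ = 5.61 × 10⁻¹¹ m = 56.1 pm.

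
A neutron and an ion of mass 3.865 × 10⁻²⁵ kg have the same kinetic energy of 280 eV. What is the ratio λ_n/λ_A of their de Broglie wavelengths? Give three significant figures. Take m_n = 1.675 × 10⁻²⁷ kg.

λ_n/λ_A = 15.2

At fixed KE, p = √(2mKE) so λ = h/p ∝ 1/√m.
λ_n/λ_A = √(m_A/m_n) = √(3.865 × 10⁻²⁵/1.675 × 10⁻²⁷) = √(230.7) = 15.2.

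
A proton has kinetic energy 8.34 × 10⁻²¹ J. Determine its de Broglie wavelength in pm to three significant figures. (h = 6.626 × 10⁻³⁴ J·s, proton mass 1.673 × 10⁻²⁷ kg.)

λ = 125 pm

p = √(2mKE) = √(2 × 1.673 × 10⁻²⁷ × 8.340 × 10⁻²¹) = 5.283 × 10⁻²⁴ kg·m/s.
λ = h/p = 6.626 × 10⁻³⁴ / 5.283 × 10⁻²⁴ = 1.25 × 10⁻¹⁰ m = 125 pm.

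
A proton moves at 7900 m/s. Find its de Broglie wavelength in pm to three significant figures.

p = mv = 1.673 × 10⁻²⁷ × 7900 = 1.322 × 10⁻²³ kg·m/s.
λ = h/p = 6.626 × 10⁻³⁴ / 1.322 × 10⁻²³ = 5.01 × 10⁻¹¹ m = 50.1 pm.

λ = 50.1 pm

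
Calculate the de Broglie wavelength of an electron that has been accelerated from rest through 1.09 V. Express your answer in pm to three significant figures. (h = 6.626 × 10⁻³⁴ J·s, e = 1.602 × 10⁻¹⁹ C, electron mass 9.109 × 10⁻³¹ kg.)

λ = 1170 pm

KE = eV = 1.602 × 10⁻¹⁹ × 1.090 = 1.746 × 10⁻¹⁹ J.
p = √(2mKE) = √(2 × 9.109 × 10⁻³¹ × 1.746 × 10⁻¹⁹) = 5.640 × 10⁻²⁵ kg·m/s.
λ = h/p = 6.626 × 10⁻³⁴ / 5.640 × 10⁻²⁵ = 1.17 × 10⁻⁹ m = 1170 pm.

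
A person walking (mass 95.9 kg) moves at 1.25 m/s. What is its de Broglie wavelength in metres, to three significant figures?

λ = 5.53 × 10⁻³⁶ m

p = mv = 95.9 × 1.25 = 1.199 × 10² kg·m/s.
λ = h/p = 6.626 × 10⁻³⁴ / 1.199 × 10² = 5.53 × 10⁻³⁶ m.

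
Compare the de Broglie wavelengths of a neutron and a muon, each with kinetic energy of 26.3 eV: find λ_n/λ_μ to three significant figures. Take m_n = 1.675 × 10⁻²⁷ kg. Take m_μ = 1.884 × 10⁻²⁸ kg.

λ_n/λ_μ = 0.335

At fixed KE, p = √(2mKE) so λ = h/p ∝ 1/√m.
λ_n/λ_μ = √(m_μ/m_n) = √(1.884 × 10⁻²⁸/1.675 × 10⁻²⁷) = √(0.1125) = 0.335.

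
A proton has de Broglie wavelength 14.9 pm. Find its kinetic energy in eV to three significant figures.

p = h/λ = 6.626 × 10⁻³⁴ / 1.490 × 10⁻¹¹ = 4.447 × 10⁻²³ kg·m/s.
KE = p²/(2m) = (4.447 × 10⁻²³)² / (2 × 1.673 × 10⁻²⁷) = 5.910 × 10⁻¹⁹ J = 3.69 eV.

KE = 3.69 eV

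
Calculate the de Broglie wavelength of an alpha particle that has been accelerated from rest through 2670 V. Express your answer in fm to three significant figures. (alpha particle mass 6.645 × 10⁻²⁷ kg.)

KE = 2eV = 2 × 1.602 × 10⁻¹⁹ × 2670 = 8.555 × 10⁻¹⁶ J.
p = √(2mKE) = √(2 × 6.645 × 10⁻²⁷ × 8.555 × 10⁻¹⁶) = 3.372 × 10⁻²¹ kg·m/s.
λ = h/p = 6.626 × 10⁻³⁴ / 3.372 × 10⁻²¹ = 1.97 × 10⁻¹³ m = 197 fm.

λ = 197 fm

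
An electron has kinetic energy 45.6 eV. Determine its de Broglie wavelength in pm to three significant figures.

λ = 182 pm

KE = 45.6 eV = 7.305 × 10⁻¹⁸ J.
p = √(2mKE) = √(2 × 9.109 × 10⁻³¹ × 7.305 × 10⁻¹⁸) = 3.648 × 10⁻²⁴ kg·m/s.
λ = h/p = 6.626 × 10⁻³⁴ / 3.648 × 10⁻²⁴ = 1.82 × 10⁻¹⁰ m = 182 pm.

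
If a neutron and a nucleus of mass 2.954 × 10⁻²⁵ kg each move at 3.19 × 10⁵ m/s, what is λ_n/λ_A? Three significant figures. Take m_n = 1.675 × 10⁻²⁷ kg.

At fixed v, p = mv so λ = h/(mv) ∝ 1/m.
λ_n/λ_A = m_A/m_n = 2.954 × 10⁻²⁵/1.675 × 10⁻²⁷ = 176.

λ_n/λ_A = 176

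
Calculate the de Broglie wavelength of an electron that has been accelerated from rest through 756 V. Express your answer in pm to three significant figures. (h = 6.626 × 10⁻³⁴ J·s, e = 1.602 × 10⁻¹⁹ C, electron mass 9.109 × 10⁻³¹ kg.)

λ = 44.6 pm

KE = eV = 1.602 × 10⁻¹⁹ × 756.0 = 1.211 × 10⁻¹⁶ J.
p = √(2mKE) = √(2 × 9.109 × 10⁻³¹ × 1.211 × 10⁻¹⁶) = 1.485 × 10⁻²³ kg·m/s.
λ = h/p = 6.626 × 10⁻³⁴ / 1.485 × 10⁻²³ = 4.46 × 10⁻¹¹ m = 44.6 pm.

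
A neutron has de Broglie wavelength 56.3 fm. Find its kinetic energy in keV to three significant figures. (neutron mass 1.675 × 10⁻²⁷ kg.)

KE = 258 keV

p = h/λ = 6.626 × 10⁻³⁴ / 5.630 × 10⁻¹⁴ = 1.177 × 10⁻²⁰ kg·m/s.
KE = p²/(2m) = (1.177 × 10⁻²⁰)² / (2 × 1.675 × 10⁻²⁷) = 4.135 × 10⁻¹⁴ J = 258 keV.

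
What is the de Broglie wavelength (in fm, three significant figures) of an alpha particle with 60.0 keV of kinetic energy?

KE = 60.0 keV = 9.612 × 10⁻¹⁵ J.
p = √(2mKE) = √(2 × 6.645 × 10⁻²⁷ × 9.612 × 10⁻¹⁵) = 1.130 × 10⁻²⁰ kg·m/s.
λ = h/p = 6.626 × 10⁻³⁴ / 1.130 × 10⁻²⁰ = 5.86 × 10⁻¹⁴ m = 58.6 fm.

λ = 58.6 fm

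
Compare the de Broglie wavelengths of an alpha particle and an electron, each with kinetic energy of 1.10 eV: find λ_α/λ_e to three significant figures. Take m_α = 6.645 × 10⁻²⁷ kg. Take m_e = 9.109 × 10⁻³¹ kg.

At fixed KE, p = √(2mKE) so λ = h/p ∝ 1/√m.
λ_α/λ_e = √(m_e/m_α) = √(9.109 × 10⁻³¹/6.645 × 10⁻²⁷) = √(1.371 × 10⁻⁴) = 0.0117.

λ_α/λ_e = 0.0117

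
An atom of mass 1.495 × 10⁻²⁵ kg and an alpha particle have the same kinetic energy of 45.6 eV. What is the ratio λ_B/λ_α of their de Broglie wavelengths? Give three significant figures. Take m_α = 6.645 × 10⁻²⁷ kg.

At fixed KE, p = √(2mKE) so λ = h/p ∝ 1/√m.
λ_B/λ_α = √(m_α/m_B) = √(6.645 × 10⁻²⁷/1.495 × 10⁻²⁵) = √(0.04445) = 0.211.

λ_B/λ_α = 0.211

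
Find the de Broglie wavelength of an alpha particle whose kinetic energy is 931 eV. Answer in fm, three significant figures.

KE = 931 eV = 1.491 × 10⁻¹⁶ J.
p = √(2mKE) = √(2 × 6.645 × 10⁻²⁷ × 1.491 × 10⁻¹⁶) = 1.408 × 10⁻²¹ kg·m/s.
λ = h/p = 6.626 × 10⁻³⁴ / 1.408 × 10⁻²¹ = 4.71 × 10⁻¹³ m = 471 fm.

λ = 471 fm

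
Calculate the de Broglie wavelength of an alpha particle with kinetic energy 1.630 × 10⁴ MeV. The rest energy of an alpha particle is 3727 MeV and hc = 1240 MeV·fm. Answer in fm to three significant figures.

Total energy E = KE + m₀c² = 1.630 × 10⁴ + 3727 = 20027 MeV.
(pc)² = E² − (m₀c²)² = (20027)² − (3727)² = 3.872 × 10⁸ MeV², so pc = 1.968 × 10⁴ MeV.
λ = hc/(pc) = 1240 MeV·fm / 1.968 × 10⁴ MeV = 0.0630 fm.

λ = 0.0630 fm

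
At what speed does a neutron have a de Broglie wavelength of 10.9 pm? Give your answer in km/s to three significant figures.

p = h/λ = 6.626 × 10⁻³⁴ / 1.090 × 10⁻¹¹ = 6.079 × 10⁻²³ kg·m/s.
v = p/m = 6.079 × 10⁻²³ / 1.675 × 10⁻²⁷ = 3.63 × 10⁴ m/s = 36.3 km/s.

v = 36.3 km/s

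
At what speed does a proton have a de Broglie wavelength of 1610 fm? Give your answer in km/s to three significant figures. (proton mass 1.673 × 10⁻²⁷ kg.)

v = 246 km/s

p = h/λ = 6.626 × 10⁻³⁴ / 1.610 × 10⁻¹² = 4.116 × 10⁻²² kg·m/s.
v = p/m = 4.116 × 10⁻²² / 1.673 × 10⁻²⁷ = 2.46 × 10⁵ m/s = 246 km/s.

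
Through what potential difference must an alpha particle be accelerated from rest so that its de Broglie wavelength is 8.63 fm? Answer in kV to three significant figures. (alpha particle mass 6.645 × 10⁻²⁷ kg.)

p = h/λ = 6.626 × 10⁻³⁴ / 8.630 × 10⁻¹⁵ = 7.678 × 10⁻²⁰ kg·m/s.
KE = p²/(2m) = 4.436 × 10⁻¹³ J.
V = KE/2e = 4.436 × 10⁻¹³ / (2 × 1.602 × 10⁻¹⁹) = 1380 kV.

V = 1380 kV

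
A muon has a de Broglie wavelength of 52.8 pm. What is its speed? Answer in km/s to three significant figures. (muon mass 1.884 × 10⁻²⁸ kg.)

v = 66.6 km/s

p = h/λ = 6.626 × 10⁻³⁴ / 5.280 × 10⁻¹¹ = 1.255 × 10⁻²³ kg·m/s.
v = p/m = 1.255 × 10⁻²³ / 1.884 × 10⁻²⁸ = 6.66 × 10⁴ m/s = 66.6 km/s.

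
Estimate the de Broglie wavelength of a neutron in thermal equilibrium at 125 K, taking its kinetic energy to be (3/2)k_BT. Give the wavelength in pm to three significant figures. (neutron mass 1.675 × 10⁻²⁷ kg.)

KE = (3/2)k_BT = 1.5 × 1.381 × 10⁻²³ × 125 = 2.589 × 10⁻²¹ J.
p = √(2mKE) = √(2 × 1.675 × 10⁻²⁷ × 2.589 × 10⁻²¹) = 2.945 × 10⁻²⁴ kg·m/s.
λ = h/p = 2.25 × 10⁻¹⁰ m = 225 pm.

λ = 225 pm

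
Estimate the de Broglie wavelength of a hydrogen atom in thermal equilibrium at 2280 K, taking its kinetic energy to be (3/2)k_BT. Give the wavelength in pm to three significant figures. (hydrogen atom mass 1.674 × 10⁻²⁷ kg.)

λ = 52.7 pm

KE = (3/2)k_BT = 1.5 × 1.381 × 10⁻²³ × 2280 = 4.723 × 10⁻²⁰ J.
p = √(2mKE) = √(2 × 1.674 × 10⁻²⁷ × 4.723 × 10⁻²⁰) = 1.257 × 10⁻²³ kg·m/s.
λ = h/p = 5.27 × 10⁻¹¹ m = 52.7 pm.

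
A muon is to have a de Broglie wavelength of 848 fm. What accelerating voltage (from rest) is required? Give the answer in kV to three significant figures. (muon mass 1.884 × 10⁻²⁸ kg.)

V = 10.1 kV

p = h/λ = 6.626 × 10⁻³⁴ / 8.480 × 10⁻¹³ = 7.814 × 10⁻²² kg·m/s.
KE = p²/(2m) = 1.620 × 10⁻¹⁵ J.
V = KE/e = 1.620 × 10⁻¹⁵ / (1.602 × 10⁻¹⁹) = 10.1 kV.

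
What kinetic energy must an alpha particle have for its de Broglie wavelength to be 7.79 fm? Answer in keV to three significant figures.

KE = 3400 keV

p = h/λ = 6.626 × 10⁻³⁴ / 7.790 × 10⁻¹⁵ = 8.506 × 10⁻²⁰ kg·m/s.
KE = p²/(2m) = (8.506 × 10⁻²⁰)² / (2 × 6.645 × 10⁻²⁷) = 5.444 × 10⁻¹³ J = 3400 keV.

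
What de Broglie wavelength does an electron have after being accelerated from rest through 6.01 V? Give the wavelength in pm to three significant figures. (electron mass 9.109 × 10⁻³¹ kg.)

KE = eV = 1.602 × 10⁻¹⁹ × 6.010 = 9.628 × 10⁻¹⁹ J.
p = √(2mKE) = √(2 × 9.109 × 10⁻³¹ × 9.628 × 10⁻¹⁹) = 1.324 × 10⁻²⁴ kg·m/s.
λ = h/p = 6.626 × 10⁻³⁴ / 1.324 × 10⁻²⁴ = 5.00 × 10⁻¹⁰ m = 500 pm.

λ = 500 pm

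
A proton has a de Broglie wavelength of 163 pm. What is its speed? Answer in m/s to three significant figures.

p = h/λ = 6.626 × 10⁻³⁴ / 1.630 × 10⁻¹⁰ = 4.065 × 10⁻²⁴ kg·m/s.
v = p/m = 4.065 × 10⁻²⁴ / 1.673 × 10⁻²⁷ = 2.43 × 10³ m/s = 2430 m/s.

v = 2430 m/s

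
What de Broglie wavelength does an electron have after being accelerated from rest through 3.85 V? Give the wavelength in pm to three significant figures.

λ = 625 pm

KE = eV = 1.602 × 10⁻¹⁹ × 3.850 = 6.168 × 10⁻¹⁹ J.
p = √(2mKE) = √(2 × 9.109 × 10⁻³¹ × 6.168 × 10⁻¹⁹) = 1.060 × 10⁻²⁴ kg·m/s.
λ = h/p = 6.626 × 10⁻³⁴ / 1.060 × 10⁻²⁴ = 6.25 × 10⁻¹⁰ m = 625 pm.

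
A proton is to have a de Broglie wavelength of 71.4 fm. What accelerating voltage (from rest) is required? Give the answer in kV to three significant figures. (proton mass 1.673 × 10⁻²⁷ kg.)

p = h/λ = 6.626 × 10⁻³⁴ / 7.140 × 10⁻¹⁴ = 9.280 × 10⁻²¹ kg·m/s.
KE = p²/(2m) = 2.574 × 10⁻¹⁴ J.
V = KE/e = 2.574 × 10⁻¹⁴ / (1.602 × 10⁻¹⁹) = 161 kV.

V = 161 kV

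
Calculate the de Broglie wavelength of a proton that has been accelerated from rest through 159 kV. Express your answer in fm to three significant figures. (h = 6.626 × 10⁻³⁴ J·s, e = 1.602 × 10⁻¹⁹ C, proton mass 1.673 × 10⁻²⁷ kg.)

KE = eV = 1.602 × 10⁻¹⁹ × 1.590 × 10⁵ = 2.547 × 10⁻¹⁴ J.
p = √(2mKE) = √(2 × 1.673 × 10⁻²⁷ × 2.547 × 10⁻¹⁴) = 9.232 × 10⁻²¹ kg·m/s.
λ = h/p = 6.626 × 10⁻³⁴ / 9.232 × 10⁻²¹ = 7.18 × 10⁻¹⁴ m = 71.8 fm.

λ = 71.8 fm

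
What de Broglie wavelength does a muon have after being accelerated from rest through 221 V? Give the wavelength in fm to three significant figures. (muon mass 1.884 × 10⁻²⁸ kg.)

λ = 5740 fm

KE = eV = 1.602 × 10⁻¹⁹ × 221.0 = 3.540 × 10⁻¹⁷ J.
p = √(2mKE) = √(2 × 1.884 × 10⁻²⁸ × 3.540 × 10⁻¹⁷) = 1.155 × 10⁻²² kg·m/s.
λ = h/p = 6.626 × 10⁻³⁴ / 1.155 × 10⁻²² = 5.74 × 10⁻¹² m = 5740 fm.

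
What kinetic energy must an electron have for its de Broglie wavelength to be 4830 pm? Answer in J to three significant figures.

p = h/λ = 6.626 × 10⁻³⁴ / 4.830 × 10⁻⁹ = 1.372 × 10⁻²⁵ kg·m/s.
KE = p²/(2m) = (1.372 × 10⁻²⁵)² / (2 × 9.109 × 10⁻³¹) = 1.033 × 10⁻²⁰ J = 1.03 × 10⁻²⁰ J.

KE = 1.03 × 10⁻²⁰ J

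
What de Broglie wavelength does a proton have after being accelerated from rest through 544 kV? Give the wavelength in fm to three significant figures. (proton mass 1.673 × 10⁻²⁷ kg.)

KE = eV = 1.602 × 10⁻¹⁹ × 5.440 × 10⁵ = 8.715 × 10⁻¹⁴ J.
p = √(2mKE) = √(2 × 1.673 × 10⁻²⁷ × 8.715 × 10⁻¹⁴) = 1.708 × 10⁻²⁰ kg·m/s.
λ = h/p = 6.626 × 10⁻³⁴ / 1.708 × 10⁻²⁰ = 3.88 × 10⁻¹⁴ m = 38.8 fm.

λ = 38.8 fm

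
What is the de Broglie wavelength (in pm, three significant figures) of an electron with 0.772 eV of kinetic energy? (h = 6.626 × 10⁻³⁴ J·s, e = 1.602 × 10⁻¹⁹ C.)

KE = 0.772 eV = 1.237 × 10⁻¹⁹ J.
p = √(2mKE) = √(2 × 9.109 × 10⁻³¹ × 1.237 × 10⁻¹⁹) = 4.747 × 10⁻²⁵ kg·m/s.
λ = h/p = 6.626 × 10⁻³⁴ / 4.747 × 10⁻²⁵ = 1.40 × 10⁻⁹ m = 1400 pm.

λ = 1400 pm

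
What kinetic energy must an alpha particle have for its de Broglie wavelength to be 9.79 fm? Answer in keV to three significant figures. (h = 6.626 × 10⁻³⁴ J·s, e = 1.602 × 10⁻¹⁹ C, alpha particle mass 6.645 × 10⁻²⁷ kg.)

KE = 2150 keV

p = h/λ = 6.626 × 10⁻³⁴ / 9.790 × 10⁻¹⁵ = 6.768 × 10⁻²⁰ kg·m/s.
KE = p²/(2m) = (6.768 × 10⁻²⁰)² / (2 × 6.645 × 10⁻²⁷) = 3.447 × 10⁻¹³ J = 2150 keV.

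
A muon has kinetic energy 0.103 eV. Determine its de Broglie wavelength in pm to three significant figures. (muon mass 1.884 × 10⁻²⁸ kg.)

λ = 266 pm

KE = 0.103 eV = 1.650 × 10⁻²⁰ J.
p = √(2mKE) = √(2 × 1.884 × 10⁻²⁸ × 1.650 × 10⁻²⁰) = 2.493 × 10⁻²⁴ kg·m/s.
λ = h/p = 6.626 × 10⁻³⁴ / 2.493 × 10⁻²⁴ = 2.66 × 10⁻¹⁰ m = 266 pm.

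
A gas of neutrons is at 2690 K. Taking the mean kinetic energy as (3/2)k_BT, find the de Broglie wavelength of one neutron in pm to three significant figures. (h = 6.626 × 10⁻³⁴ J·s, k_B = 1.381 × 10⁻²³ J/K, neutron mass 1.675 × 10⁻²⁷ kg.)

KE = (3/2)k_BT = 1.5 × 1.381 × 10⁻²³ × 2690 = 5.572 × 10⁻²⁰ J.
p = √(2mKE) = √(2 × 1.675 × 10⁻²⁷ × 5.572 × 10⁻²⁰) = 1.366 × 10⁻²³ kg·m/s.
λ = h/p = 4.85 × 10⁻¹¹ m = 48.5 pm.

λ = 48.5 pm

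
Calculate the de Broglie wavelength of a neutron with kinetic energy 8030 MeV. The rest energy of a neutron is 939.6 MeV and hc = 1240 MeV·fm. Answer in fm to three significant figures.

λ = 0.139 fm

Total energy E = KE + m₀c² = 8030 + 939.6 = 8969.6 MeV.
(pc)² = E² − (m₀c²)² = (8969.6)² − (939.6)² = 7.957 × 10⁷ MeV², so pc = 8920 MeV.
λ = hc/(pc) = 1240 MeV·fm / 8920 MeV = 0.139 fm.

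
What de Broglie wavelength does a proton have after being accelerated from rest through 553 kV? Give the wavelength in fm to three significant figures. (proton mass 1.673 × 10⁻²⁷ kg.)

λ = 38.5 fm

KE = eV = 1.602 × 10⁻¹⁹ × 5.530 × 10⁵ = 8.859 × 10⁻¹⁴ J.
p = √(2mKE) = √(2 × 1.673 × 10⁻²⁷ × 8.859 × 10⁻¹⁴) = 1.722 × 10⁻²⁰ kg·m/s.
λ = h/p = 6.626 × 10⁻³⁴ / 1.722 × 10⁻²⁰ = 3.85 × 10⁻¹⁴ m = 38.5 fm.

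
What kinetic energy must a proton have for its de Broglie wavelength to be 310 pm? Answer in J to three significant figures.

p = h/λ = 6.626 × 10⁻³⁴ / 3.100 × 10⁻¹⁰ = 2.137 × 10⁻²⁴ kg·m/s.
KE = p²/(2m) = (2.137 × 10⁻²⁴)² / (2 × 1.673 × 10⁻²⁷) = 1.365 × 10⁻²¹ J = 1.37 × 10⁻²¹ J.

KE = 1.37 × 10⁻²¹ J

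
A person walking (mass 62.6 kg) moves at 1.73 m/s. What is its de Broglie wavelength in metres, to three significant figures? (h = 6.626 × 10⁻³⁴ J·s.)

λ = 6.12 × 10⁻³⁶ m

p = mv = 62.6 × 1.73 = 1.083 × 10² kg·m/s.
λ = h/p = 6.626 × 10⁻³⁴ / 1.083 × 10² = 6.12 × 10⁻³⁶ m.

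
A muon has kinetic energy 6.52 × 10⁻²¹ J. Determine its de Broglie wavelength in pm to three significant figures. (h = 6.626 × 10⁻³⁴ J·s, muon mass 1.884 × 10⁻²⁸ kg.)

p = √(2mKE) = √(2 × 1.884 × 10⁻²⁸ × 6.520 × 10⁻²¹) = 1.567 × 10⁻²⁴ kg·m/s.
λ = h/p = 6.626 × 10⁻³⁴ / 1.567 × 10⁻²⁴ = 4.23 × 10⁻¹⁰ m = 423 pm.

λ = 423 pm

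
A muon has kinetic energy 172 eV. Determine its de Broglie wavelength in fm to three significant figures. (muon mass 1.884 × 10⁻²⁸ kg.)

KE = 172 eV = 2.755 × 10⁻¹⁷ J.
p = √(2mKE) = √(2 × 1.884 × 10⁻²⁸ × 2.755 × 10⁻¹⁷) = 1.019 × 10⁻²² kg·m/s.
λ = h/p = 6.626 × 10⁻³⁴ / 1.019 × 10⁻²² = 6.50 × 10⁻¹² m = 6500 fm.

λ = 6500 fm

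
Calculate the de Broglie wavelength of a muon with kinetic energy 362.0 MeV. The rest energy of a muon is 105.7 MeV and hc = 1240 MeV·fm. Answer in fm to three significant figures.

λ = 2.72 fm

Total energy E = KE + m₀c² = 362.0 + 105.7 = 467.7 MeV.
(pc)² = E² − (m₀c²)² = (467.7)² − (105.7)² = 2.076 × 10⁵ MeV², so pc = 455.6 MeV.
λ = hc/(pc) = 1240 MeV·fm / 455.6 MeV = 2.72 fm.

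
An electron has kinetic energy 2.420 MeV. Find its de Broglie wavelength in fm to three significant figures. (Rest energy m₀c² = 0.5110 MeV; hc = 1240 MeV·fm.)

Total energy E = KE + m₀c² = 2.420 + 0.5110 = 2.9310 MeV.
(pc)² = E² − (m₀c²)² = (2.9310)² − (0.5110)² = 8.330 MeV², so pc = 2.886 MeV.
λ = hc/(pc) = 1240 MeV·fm / 2.886 MeV = 430 fm.

λ = 430 fm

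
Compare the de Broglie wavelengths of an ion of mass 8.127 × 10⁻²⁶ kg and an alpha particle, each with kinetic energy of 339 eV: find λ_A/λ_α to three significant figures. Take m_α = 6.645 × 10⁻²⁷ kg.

At fixed KE, p = √(2mKE) so λ = h/p ∝ 1/√m.
λ_A/λ_α = √(m_α/m_A) = √(6.645 × 10⁻²⁷/8.127 × 10⁻²⁶) = √(0.08176) = 0.286.

λ_A/λ_α = 0.286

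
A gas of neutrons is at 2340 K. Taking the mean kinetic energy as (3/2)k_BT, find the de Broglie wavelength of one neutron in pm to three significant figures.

λ = 52.0 pm

KE = (3/2)k_BT = 1.5 × 1.381 × 10⁻²³ × 2340 = 4.847 × 10⁻²⁰ J.
p = √(2mKE) = √(2 × 1.675 × 10⁻²⁷ × 4.847 × 10⁻²⁰) = 1.274 × 10⁻²³ kg·m/s.
λ = h/p = 5.20 × 10⁻¹¹ m = 52.0 pm.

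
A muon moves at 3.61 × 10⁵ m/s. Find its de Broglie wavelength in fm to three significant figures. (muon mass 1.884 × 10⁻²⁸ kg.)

p = mv = 1.884 × 10⁻²⁸ × 3.61 × 10⁵ = 6.801 × 10⁻²³ kg·m/s.
λ = h/p = 6.626 × 10⁻³⁴ / 6.801 × 10⁻²³ = 9.74 × 10⁻¹² m = 9740 fm.

λ = 9740 fm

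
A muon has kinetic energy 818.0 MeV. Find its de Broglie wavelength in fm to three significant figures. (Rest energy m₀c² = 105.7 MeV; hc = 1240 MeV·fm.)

λ = 1.35 fm

Total energy E = KE + m₀c² = 818.0 + 105.7 = 923.7 MeV.
(pc)² = E² − (m₀c²)² = (923.7)² − (105.7)² = 8.420 × 10⁵ MeV², so pc = 917.6 MeV.
λ = hc/(pc) = 1240 MeV·fm / 917.6 MeV = 1.35 fm.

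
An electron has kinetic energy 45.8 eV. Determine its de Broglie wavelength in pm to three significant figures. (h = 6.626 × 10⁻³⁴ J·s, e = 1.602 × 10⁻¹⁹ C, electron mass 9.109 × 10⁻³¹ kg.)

KE = 45.8 eV = 7.337 × 10⁻¹⁸ J.
p = √(2mKE) = √(2 × 9.109 × 10⁻³¹ × 7.337 × 10⁻¹⁸) = 3.656 × 10⁻²⁴ kg·m/s.
λ = h/p = 6.626 × 10⁻³⁴ / 3.656 × 10⁻²⁴ = 1.81 × 10⁻¹⁰ m = 181 pm.

λ = 181 pm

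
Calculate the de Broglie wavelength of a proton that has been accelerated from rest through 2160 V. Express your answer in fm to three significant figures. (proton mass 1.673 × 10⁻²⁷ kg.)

KE = eV = 1.602 × 10⁻¹⁹ × 2160 = 3.460 × 10⁻¹⁶ J.
p = √(2mKE) = √(2 × 1.673 × 10⁻²⁷ × 3.460 × 10⁻¹⁶) = 1.076 × 10⁻²¹ kg·m/s.
λ = h/p = 6.626 × 10⁻³⁴ / 1.076 × 10⁻²¹ = 6.16 × 10⁻¹³ m = 616 fm.

λ = 616 fm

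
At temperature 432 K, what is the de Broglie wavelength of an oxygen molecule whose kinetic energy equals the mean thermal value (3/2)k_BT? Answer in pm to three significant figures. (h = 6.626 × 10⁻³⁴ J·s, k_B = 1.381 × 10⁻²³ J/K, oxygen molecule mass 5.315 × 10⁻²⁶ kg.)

KE = (3/2)k_BT = 1.5 × 1.381 × 10⁻²³ × 432 = 8.949 × 10⁻²¹ J.
p = √(2mKE) = √(2 × 5.315 × 10⁻²⁶ × 8.949 × 10⁻²¹) = 3.084 × 10⁻²³ kg·m/s.
λ = h/p = 2.15 × 10⁻¹¹ m = 21.5 pm.

λ = 21.5 pm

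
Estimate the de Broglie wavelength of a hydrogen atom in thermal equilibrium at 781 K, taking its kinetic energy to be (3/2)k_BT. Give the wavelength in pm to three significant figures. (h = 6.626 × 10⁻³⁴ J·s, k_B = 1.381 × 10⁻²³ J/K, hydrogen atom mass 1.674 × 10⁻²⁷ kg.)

λ = 90.0 pm

KE = (3/2)k_BT = 1.5 × 1.381 × 10⁻²³ × 781 = 1.618 × 10⁻²⁰ J.
p = √(2mKE) = √(2 × 1.674 × 10⁻²⁷ × 1.618 × 10⁻²⁰) = 7.360 × 10⁻²⁴ kg·m/s.
λ = h/p = 9.00 × 10⁻¹¹ m = 90.0 pm.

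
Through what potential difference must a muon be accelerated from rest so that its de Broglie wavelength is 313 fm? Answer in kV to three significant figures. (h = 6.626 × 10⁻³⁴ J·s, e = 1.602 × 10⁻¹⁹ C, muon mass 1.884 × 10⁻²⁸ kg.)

V = 74.2 kV

p = h/λ = 6.626 × 10⁻³⁴ / 3.130 × 10⁻¹³ = 2.117 × 10⁻²¹ kg·m/s.
KE = p²/(2m) = 1.189 × 10⁻¹⁴ J.
V = KE/e = 1.189 × 10⁻¹⁴ / (1.602 × 10⁻¹⁹) = 74.2 kV.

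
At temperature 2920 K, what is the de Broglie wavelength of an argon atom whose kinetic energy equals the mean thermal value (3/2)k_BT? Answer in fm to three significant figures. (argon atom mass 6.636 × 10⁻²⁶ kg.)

KE = (3/2)k_BT = 1.5 × 1.381 × 10⁻²³ × 2920 = 6.049 × 10⁻²⁰ J.
p = √(2mKE) = √(2 × 6.636 × 10⁻²⁶ × 6.049 × 10⁻²⁰) = 8.960 × 10⁻²³ kg·m/s.
λ = h/p = 7.40 × 10⁻¹² m = 7400 fm.

λ = 7400 fm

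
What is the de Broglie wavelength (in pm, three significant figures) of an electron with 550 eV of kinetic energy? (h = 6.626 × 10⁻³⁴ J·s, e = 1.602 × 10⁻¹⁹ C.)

λ = 52.3 pm

KE = 550 eV = 8.811 × 10⁻¹⁷ J.
p = √(2mKE) = √(2 × 9.109 × 10⁻³¹ × 8.811 × 10⁻¹⁷) = 1.267 × 10⁻²³ kg·m/s.
λ = h/p = 6.626 × 10⁻³⁴ / 1.267 × 10⁻²³ = 5.23 × 10⁻¹¹ m = 52.3 pm.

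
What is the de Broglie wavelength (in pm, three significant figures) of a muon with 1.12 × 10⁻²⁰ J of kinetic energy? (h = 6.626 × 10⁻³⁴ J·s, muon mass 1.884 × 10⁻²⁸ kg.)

p = √(2mKE) = √(2 × 1.884 × 10⁻²⁸ × 1.120 × 10⁻²⁰) = 2.054 × 10⁻²⁴ kg·m/s.
λ = h/p = 6.626 × 10⁻³⁴ / 2.054 × 10⁻²⁴ = 3.23 × 10⁻¹⁰ m = 323 pm.

λ = 323 pm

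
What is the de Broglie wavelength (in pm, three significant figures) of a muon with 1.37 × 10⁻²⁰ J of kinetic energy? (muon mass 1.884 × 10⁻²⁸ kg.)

p = √(2mKE) = √(2 × 1.884 × 10⁻²⁸ × 1.370 × 10⁻²⁰) = 2.272 × 10⁻²⁴ kg·m/s.
λ = h/p = 6.626 × 10⁻³⁴ / 2.272 × 10⁻²⁴ = 2.92 × 10⁻¹⁰ m = 292 pm.

λ = 292 pm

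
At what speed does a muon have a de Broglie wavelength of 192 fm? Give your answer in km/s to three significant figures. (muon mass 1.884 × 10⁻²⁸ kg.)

p = h/λ = 6.626 × 10⁻³⁴ / 1.920 × 10⁻¹³ = 3.451 × 10⁻²¹ kg·m/s.
v = p/m = 3.451 × 10⁻²¹ / 1.884 × 10⁻²⁸ = 1.83 × 10⁷ m/s = 1.83 × 10⁴ km/s.

v = 1.83 × 10⁴ km/s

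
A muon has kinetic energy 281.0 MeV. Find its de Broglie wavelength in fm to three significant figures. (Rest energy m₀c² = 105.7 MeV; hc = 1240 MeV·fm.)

Total energy E = KE + m₀c² = 281.0 + 105.7 = 386.7 MeV.
(pc)² = E² − (m₀c²)² = (386.7)² − (105.7)² = 1.384 × 10⁵ MeV², so pc = 372.0 MeV.
λ = hc/(pc) = 1240 MeV·fm / 372.0 MeV = 3.33 fm.

λ = 3.33 fm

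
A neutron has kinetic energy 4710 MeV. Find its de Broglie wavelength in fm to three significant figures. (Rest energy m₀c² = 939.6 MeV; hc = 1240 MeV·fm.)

λ = 0.223 fm

Total energy E = KE + m₀c² = 4710 + 939.6 = 5649.6 MeV.
(pc)² = E² − (m₀c²)² = (5649.6)² − (939.6)² = 3.104 × 10⁷ MeV², so pc = 5571 MeV.
λ = hc/(pc) = 1240 MeV·fm / 5571 MeV = 0.223 fm.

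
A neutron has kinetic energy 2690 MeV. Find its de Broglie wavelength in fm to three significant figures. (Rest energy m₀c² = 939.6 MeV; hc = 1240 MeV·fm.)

λ = 0.354 fm

Total energy E = KE + m₀c² = 2690 + 939.6 = 3629.6 MeV.
(pc)² = E² − (m₀c²)² = (3629.6)² − (939.6)² = 1.229 × 10⁷ MeV², so pc = 3506 MeV.
λ = hc/(pc) = 1240 MeV·fm / 3506 MeV = 0.354 fm.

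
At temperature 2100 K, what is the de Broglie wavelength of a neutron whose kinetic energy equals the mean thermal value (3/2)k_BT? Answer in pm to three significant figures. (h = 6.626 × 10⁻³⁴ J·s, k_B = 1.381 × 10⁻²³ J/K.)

KE = (3/2)k_BT = 1.5 × 1.381 × 10⁻²³ × 2100 = 4.350 × 10⁻²⁰ J.
p = √(2mKE) = √(2 × 1.675 × 10⁻²⁷ × 4.350 × 10⁻²⁰) = 1.207 × 10⁻²³ kg·m/s.
λ = h/p = 5.49 × 10⁻¹¹ m = 54.9 pm.

λ = 54.9 pm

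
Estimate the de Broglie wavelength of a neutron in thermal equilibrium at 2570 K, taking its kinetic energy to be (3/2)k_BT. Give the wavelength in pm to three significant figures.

λ = 49.6 pm

KE = (3/2)k_BT = 1.5 × 1.381 × 10⁻²³ × 2570 = 5.324 × 10⁻²⁰ J.
p = √(2mKE) = √(2 × 1.675 × 10⁻²⁷ × 5.324 × 10⁻²⁰) = 1.335 × 10⁻²³ kg·m/s.
λ = h/p = 4.96 × 10⁻¹¹ m = 49.6 pm.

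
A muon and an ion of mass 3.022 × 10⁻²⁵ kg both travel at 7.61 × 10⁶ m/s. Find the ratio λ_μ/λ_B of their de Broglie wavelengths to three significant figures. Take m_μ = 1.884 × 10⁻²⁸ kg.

λ_μ/λ_B = 1600

At fixed v, p = mv so λ = h/(mv) ∝ 1/m.
λ_μ/λ_B = m_B/m_μ = 3.022 × 10⁻²⁵/1.884 × 10⁻²⁸ = 1600.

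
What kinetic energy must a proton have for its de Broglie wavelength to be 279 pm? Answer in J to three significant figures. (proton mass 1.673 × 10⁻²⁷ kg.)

KE = 1.69 × 10⁻²¹ J

p = h/λ = 6.626 × 10⁻³⁴ / 2.790 × 10⁻¹⁰ = 2.375 × 10⁻²⁴ kg·m/s.
KE = p²/(2m) = (2.375 × 10⁻²⁴)² / (2 × 1.673 × 10⁻²⁷) = 1.686 × 10⁻²¹ J = 1.69 × 10⁻²¹ J.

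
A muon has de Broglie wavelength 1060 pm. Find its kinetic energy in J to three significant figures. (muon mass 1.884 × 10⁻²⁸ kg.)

p = h/λ = 6.626 × 10⁻³⁴ / 1.060 × 10⁻⁹ = 6.251 × 10⁻²⁵ kg·m/s.
KE = p²/(2m) = (6.251 × 10⁻²⁵)² / (2 × 1.884 × 10⁻²⁸) = 1.037 × 10⁻²¹ J = 1.04 × 10⁻²¹ J.

KE = 1.04 × 10⁻²¹ J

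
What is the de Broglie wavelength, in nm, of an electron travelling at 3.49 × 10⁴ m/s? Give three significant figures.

λ = 20.8 nm

p = mv = 9.109 × 10⁻³¹ × 3.49 × 10⁴ = 3.179 × 10⁻²⁶ kg·m/s.
λ = h/p = 6.626 × 10⁻³⁴ / 3.179 × 10⁻²⁶ = 2.08 × 10⁻⁸ m = 20.8 nm.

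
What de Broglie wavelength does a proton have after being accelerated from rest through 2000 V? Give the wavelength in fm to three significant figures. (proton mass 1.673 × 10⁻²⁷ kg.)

λ = 640 fm

KE = eV = 1.602 × 10⁻¹⁹ × 2000 = 3.204 × 10⁻¹⁶ J.
p = √(2mKE) = √(2 × 1.673 × 10⁻²⁷ × 3.204 × 10⁻¹⁶) = 1.035 × 10⁻²¹ kg·m/s.
λ = h/p = 6.626 × 10⁻³⁴ / 1.035 × 10⁻²¹ = 6.40 × 10⁻¹³ m = 640 fm.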